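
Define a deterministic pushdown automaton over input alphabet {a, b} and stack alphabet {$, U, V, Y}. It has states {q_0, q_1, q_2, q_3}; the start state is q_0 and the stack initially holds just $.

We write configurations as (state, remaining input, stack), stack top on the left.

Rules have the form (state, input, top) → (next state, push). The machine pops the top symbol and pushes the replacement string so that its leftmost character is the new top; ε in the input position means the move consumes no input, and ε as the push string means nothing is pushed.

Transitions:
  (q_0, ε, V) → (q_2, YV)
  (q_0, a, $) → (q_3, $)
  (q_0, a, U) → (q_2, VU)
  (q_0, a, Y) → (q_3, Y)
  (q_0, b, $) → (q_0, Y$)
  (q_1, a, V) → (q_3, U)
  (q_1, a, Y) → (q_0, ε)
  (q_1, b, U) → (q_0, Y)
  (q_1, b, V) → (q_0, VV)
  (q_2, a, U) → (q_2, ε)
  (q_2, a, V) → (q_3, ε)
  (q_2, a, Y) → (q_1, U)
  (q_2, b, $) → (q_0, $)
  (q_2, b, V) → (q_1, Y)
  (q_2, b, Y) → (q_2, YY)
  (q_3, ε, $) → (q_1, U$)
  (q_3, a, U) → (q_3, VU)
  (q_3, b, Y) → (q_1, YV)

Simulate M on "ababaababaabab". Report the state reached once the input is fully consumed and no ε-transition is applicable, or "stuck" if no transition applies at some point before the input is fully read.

q_1

(q_0, ababaababaabab, $) ⊢ (q_3, babaababaabab, $) ⊢ (q_1, babaababaabab, U$) ⊢ (q_0, abaababaabab, Y$) ⊢ (q_3, baababaabab, Y$) ⊢ (q_1, aababaabab, YV$) ⊢ (q_0, ababaabab, V$) ⊢ (q_2, ababaabab, YV$) ⊢ (q_1, babaabab, UV$) ⊢ (q_0, abaabab, YV$) ⊢ (q_3, baabab, YV$) ⊢ (q_1, aabab, YVV$) ⊢ (q_0, abab, VV$) ⊢ (q_2, abab, YVV$) ⊢ (q_1, bab, UVV$) ⊢ (q_0, ab, YVV$) ⊢ (q_3, b, YVV$) ⊢ (q_1, ε, YVVV$)
All input consumed; M is in state q_1.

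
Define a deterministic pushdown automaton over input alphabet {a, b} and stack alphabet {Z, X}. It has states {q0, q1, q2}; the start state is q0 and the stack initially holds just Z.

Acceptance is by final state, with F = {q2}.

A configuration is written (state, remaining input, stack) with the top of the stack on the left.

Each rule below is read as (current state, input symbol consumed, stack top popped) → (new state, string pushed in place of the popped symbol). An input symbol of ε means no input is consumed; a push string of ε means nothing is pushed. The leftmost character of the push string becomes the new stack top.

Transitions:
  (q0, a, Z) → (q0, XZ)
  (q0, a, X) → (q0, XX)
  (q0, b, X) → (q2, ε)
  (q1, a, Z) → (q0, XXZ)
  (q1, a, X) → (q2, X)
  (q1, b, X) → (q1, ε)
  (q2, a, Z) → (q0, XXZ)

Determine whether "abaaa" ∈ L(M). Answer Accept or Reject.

Reject

(q0, abaaa, Z) ⊢ (q0, baaa, XZ) ⊢ (q2, aaa, Z) ⊢ (q0, aa, XXZ) ⊢ (q0, a, XXXZ) ⊢ (q0, ε, XXXXZ)
All input consumed; state q0 ∉ F and no further ε-move applies.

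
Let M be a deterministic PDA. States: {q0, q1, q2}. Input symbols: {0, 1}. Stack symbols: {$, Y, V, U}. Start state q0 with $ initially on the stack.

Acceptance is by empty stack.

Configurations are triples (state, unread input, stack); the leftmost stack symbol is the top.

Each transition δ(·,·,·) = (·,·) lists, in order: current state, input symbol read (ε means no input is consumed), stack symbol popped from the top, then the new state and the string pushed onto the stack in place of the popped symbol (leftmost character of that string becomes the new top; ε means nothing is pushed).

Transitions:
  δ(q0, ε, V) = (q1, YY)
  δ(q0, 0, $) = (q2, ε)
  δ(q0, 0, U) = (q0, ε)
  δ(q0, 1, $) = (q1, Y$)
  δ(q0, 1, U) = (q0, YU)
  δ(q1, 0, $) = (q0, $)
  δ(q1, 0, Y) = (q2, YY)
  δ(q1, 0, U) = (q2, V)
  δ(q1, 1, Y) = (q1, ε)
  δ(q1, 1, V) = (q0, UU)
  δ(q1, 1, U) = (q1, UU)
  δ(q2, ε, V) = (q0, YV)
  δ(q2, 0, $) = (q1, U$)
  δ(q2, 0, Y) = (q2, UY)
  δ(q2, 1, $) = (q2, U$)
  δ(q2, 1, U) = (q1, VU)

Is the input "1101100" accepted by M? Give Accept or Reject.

Accept

(q0, 1101100, $)
  read 1, top $: go to q1, push Y$ → (q1, 101100, Y$)
  read 1, top Y: go to q1, push ε → (q1, 01100, $)
  read 0, top $: go to q0, push $ → (q0, 1100, $)
  read 1, top $: go to q1, push Y$ → (q1, 100, Y$)
  read 1, top Y: go to q1, push ε → (q1, 00, $)
  read 0, top $: go to q0, push $ → (q0, 0, $)
  read 0, top $: go to q2, push ε → (q2, ε, ε)
All input consumed and the stack is empty.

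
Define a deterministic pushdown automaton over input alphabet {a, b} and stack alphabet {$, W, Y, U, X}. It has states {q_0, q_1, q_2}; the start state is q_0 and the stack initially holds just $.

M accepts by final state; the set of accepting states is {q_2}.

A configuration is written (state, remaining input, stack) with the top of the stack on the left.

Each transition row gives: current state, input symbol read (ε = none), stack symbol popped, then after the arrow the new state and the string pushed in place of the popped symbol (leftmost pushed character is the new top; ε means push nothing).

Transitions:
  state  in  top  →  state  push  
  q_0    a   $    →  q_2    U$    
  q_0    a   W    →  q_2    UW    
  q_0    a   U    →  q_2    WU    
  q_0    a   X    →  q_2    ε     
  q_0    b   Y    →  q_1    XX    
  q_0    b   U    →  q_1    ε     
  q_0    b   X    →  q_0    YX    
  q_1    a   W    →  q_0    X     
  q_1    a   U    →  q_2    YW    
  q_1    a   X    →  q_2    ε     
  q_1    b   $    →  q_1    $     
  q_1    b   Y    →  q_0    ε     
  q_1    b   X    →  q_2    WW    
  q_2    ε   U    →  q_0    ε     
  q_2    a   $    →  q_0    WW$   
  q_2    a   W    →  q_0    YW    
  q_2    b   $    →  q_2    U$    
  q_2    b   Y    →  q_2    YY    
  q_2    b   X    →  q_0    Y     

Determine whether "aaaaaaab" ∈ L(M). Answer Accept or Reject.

(q_0, aaaaaaab, $) ⊢ (q_2, aaaaaab, U$) ⊢ (q_0, aaaaaab, $) ⊢ (q_2, aaaaab, U$) ⊢ (q_0, aaaaab, $) ⊢ (q_2, aaaab, U$) ⊢ (q_0, aaaab, $) ⊢ (q_2, aaab, U$) ⊢ (q_0, aaab, $) ⊢ (q_2, aab, U$) ⊢ (q_0, aab, $) ⊢ (q_2, ab, U$) ⊢ (q_0, ab, $) ⊢ (q_2, b, U$) ⊢ (q_0, b, $)
No transition applies at (q_0, b, $); input not fully consumed.

Reject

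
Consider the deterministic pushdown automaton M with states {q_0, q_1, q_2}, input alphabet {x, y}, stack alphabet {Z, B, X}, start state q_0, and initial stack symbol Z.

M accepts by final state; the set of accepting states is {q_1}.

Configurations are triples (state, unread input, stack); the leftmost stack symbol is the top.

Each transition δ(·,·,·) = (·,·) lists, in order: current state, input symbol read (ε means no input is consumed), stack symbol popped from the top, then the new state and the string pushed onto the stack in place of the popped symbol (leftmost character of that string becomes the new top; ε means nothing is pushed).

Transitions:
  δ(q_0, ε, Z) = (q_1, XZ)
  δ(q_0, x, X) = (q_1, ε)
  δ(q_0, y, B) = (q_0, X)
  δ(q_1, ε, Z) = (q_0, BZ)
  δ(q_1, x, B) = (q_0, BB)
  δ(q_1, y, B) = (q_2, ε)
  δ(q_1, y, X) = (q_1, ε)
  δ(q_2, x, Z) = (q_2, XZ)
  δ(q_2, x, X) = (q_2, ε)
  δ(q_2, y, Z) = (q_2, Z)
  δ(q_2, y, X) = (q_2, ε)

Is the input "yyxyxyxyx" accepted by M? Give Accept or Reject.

Accept

(q_0, yyxyxyxyx, Z) ⊢ (q_1, yyxyxyxyx, XZ) ⊢ (q_1, yxyxyxyx, Z) ⊢ (q_0, yxyxyxyx, BZ) ⊢ (q_0, xyxyxyx, XZ) ⊢ (q_1, yxyxyx, Z) ⊢ (q_0, yxyxyx, BZ) ⊢ (q_0, xyxyx, XZ) ⊢ (q_1, yxyx, Z) ⊢ (q_0, yxyx, BZ) ⊢ (q_0, xyx, XZ) ⊢ (q_1, yx, Z) ⊢ (q_0, yx, BZ) ⊢ (q_0, x, XZ) ⊢ (q_1, ε, Z)
All input consumed; state q_1 ∈ F.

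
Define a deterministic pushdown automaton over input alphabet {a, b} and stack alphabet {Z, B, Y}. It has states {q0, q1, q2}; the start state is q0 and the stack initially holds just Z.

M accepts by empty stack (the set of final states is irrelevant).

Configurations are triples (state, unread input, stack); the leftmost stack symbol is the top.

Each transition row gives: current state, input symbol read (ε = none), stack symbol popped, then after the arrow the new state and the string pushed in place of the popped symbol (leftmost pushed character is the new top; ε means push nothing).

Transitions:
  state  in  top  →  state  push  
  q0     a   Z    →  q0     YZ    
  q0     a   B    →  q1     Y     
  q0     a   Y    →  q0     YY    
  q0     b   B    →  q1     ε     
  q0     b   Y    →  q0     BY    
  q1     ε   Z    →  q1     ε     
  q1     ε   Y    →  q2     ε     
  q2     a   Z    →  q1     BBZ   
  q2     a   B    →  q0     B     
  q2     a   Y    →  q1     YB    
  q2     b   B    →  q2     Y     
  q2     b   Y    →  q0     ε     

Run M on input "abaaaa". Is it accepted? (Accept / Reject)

Reject

(q0, abaaaa, Z)
  read a, top Z: go to q0, push YZ → (q0, baaaa, YZ)
  read b, top Y: go to q0, push BY → (q0, aaaa, BYZ)
  read a, top B: go to q1, push Y → (q1, aaa, YYZ)
  ε-move, top Y: go to q2, push ε → (q2, aaa, YZ)
  read a, top Y: go to q1, push YB → (q1, aa, YBZ)
  ε-move, top Y: go to q2, push ε → (q2, aa, BZ)
  read a, top B: go to q0, push B → (q0, a, BZ)
  read a, top B: go to q1, push Y → (q1, ε, YZ)
  ε-move, top Y: go to q2, push ε → (q2, ε, Z)
All input consumed; stack is Z, not empty, and no further ε-move applies.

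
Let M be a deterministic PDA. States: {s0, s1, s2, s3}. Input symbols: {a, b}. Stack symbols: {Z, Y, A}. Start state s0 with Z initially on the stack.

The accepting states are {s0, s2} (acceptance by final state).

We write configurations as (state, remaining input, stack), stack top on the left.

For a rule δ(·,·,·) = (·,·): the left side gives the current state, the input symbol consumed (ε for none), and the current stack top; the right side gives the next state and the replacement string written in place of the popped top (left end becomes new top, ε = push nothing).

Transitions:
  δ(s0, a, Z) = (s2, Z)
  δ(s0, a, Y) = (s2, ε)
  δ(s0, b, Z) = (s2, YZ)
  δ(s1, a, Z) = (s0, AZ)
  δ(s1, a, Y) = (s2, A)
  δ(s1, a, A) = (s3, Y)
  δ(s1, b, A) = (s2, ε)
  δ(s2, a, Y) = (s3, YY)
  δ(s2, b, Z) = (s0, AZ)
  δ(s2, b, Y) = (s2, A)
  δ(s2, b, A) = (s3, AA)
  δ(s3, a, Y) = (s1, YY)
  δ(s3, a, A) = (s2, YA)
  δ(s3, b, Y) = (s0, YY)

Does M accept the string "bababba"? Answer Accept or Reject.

Accept

(s0, bababba, Z)
  read b, top Z: go to s2, push YZ → (s2, ababba, YZ)
  read a, top Y: go to s3, push YY → (s3, babba, YYZ)
  read b, top Y: go to s0, push YY → (s0, abba, YYYZ)
  read a, top Y: go to s2, push ε → (s2, bba, YYZ)
  read b, top Y: go to s2, push A → (s2, ba, AYZ)
  read b, top A: go to s3, push AA → (s3, a, AAYZ)
  read a, top A: go to s2, push YA → (s2, ε, YAAYZ)
All input consumed; state s2 ∈ F.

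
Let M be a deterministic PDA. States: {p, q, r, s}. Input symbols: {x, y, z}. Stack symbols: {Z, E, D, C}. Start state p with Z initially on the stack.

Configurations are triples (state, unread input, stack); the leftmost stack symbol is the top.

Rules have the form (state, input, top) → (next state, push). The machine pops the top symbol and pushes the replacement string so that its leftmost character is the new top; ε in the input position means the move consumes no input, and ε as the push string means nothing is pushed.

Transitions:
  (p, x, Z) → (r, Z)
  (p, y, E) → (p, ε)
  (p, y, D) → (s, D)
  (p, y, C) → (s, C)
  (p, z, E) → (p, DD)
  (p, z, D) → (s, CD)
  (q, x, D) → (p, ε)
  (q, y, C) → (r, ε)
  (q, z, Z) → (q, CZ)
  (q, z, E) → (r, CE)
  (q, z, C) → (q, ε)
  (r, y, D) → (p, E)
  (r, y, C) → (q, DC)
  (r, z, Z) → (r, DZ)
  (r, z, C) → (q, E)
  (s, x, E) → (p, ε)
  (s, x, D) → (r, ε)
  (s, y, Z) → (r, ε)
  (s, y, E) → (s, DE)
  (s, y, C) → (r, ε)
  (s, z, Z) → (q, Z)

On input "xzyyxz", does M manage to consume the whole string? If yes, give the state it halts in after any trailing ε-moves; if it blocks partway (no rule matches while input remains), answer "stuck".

r

(p, xzyyxz, Z)
  read x, top Z: go to r, push Z → (r, zyyxz, Z)
  read z, top Z: go to r, push DZ → (r, yyxz, DZ)
  read y, top D: go to p, push E → (p, yxz, EZ)
  read y, top E: go to p, push ε → (p, xz, Z)
  read x, top Z: go to r, push Z → (r, z, Z)
  read z, top Z: go to r, push DZ → (r, ε, DZ)
All input consumed; M is in state r.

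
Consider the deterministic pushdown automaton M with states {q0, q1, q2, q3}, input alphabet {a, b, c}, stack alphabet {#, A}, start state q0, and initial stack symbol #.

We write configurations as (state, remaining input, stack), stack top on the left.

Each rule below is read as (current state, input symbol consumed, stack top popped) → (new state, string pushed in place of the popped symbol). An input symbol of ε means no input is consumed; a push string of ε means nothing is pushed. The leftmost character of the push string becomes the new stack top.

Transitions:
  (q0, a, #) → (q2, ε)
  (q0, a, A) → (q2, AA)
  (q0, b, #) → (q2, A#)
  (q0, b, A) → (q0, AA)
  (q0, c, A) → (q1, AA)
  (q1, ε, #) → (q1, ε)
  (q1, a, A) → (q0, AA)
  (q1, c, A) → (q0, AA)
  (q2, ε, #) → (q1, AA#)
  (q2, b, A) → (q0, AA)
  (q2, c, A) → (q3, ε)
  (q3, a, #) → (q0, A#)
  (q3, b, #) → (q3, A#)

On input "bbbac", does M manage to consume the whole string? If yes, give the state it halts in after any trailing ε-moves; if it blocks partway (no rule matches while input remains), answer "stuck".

(q0, bbbac, #)
  read b, top #: go to q2, push A# → (q2, bbac, A#)
  read b, top A: go to q0, push AA → (q0, bac, AA#)
  read b, top A: go to q0, push AA → (q0, ac, AAA#)
  read a, top A: go to q2, push AA → (q2, c, AAAA#)
  read c, top A: go to q3, push ε → (q3, ε, AAA#)
All input consumed; M is in state q3.

q3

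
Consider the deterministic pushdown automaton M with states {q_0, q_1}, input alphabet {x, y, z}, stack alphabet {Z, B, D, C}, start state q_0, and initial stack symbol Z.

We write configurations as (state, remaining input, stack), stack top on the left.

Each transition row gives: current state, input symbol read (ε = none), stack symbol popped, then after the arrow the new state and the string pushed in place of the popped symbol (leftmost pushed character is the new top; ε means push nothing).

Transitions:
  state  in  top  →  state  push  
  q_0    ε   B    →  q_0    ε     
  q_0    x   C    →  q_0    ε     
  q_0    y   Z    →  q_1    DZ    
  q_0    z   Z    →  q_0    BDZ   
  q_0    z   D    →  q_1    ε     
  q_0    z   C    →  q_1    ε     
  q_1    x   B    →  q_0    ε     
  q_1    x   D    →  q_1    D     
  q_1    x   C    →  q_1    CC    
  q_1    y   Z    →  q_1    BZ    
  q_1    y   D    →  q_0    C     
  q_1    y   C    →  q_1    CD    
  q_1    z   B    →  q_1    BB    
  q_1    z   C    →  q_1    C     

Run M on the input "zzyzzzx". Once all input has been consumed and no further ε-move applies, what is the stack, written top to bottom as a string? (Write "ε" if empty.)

(q_0, zzyzzzx, Z) ⊢ (q_0, zyzzzx, BDZ) ⊢ (q_0, zyzzzx, DZ) ⊢ (q_1, yzzzx, Z) ⊢ (q_1, zzzx, BZ) ⊢ (q_1, zzx, BBZ) ⊢ (q_1, zx, BBBZ) ⊢ (q_1, x, BBBBZ) ⊢ (q_0, ε, BBBZ) ⊢ (q_0, ε, BBZ) ⊢ (q_0, ε, BZ) ⊢ (q_0, ε, Z)
All input consumed in state q_0 with stack Z.

Z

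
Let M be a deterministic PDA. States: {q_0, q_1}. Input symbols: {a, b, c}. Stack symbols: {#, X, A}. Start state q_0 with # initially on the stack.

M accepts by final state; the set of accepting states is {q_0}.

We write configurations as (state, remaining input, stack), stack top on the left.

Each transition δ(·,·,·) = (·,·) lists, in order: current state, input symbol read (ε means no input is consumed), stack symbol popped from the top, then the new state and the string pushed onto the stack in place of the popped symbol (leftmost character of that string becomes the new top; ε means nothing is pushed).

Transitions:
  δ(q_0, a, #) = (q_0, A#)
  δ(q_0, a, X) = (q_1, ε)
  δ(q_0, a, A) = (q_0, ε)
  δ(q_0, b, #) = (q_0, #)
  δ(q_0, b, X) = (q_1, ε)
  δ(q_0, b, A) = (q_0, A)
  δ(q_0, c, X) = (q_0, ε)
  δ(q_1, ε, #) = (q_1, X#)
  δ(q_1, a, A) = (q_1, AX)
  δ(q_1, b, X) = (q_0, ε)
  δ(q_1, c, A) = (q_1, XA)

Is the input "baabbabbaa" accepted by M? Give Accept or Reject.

Accept

(q_0, baabbabbaa, #) ⊢ (q_0, aabbabbaa, #) ⊢ (q_0, abbabbaa, A#) ⊢ (q_0, bbabbaa, #) ⊢ (q_0, babbaa, #) ⊢ (q_0, abbaa, #) ⊢ (q_0, bbaa, A#) ⊢ (q_0, baa, A#) ⊢ (q_0, aa, A#) ⊢ (q_0, a, #) ⊢ (q_0, ε, A#)
All input consumed; state q_0 ∈ F.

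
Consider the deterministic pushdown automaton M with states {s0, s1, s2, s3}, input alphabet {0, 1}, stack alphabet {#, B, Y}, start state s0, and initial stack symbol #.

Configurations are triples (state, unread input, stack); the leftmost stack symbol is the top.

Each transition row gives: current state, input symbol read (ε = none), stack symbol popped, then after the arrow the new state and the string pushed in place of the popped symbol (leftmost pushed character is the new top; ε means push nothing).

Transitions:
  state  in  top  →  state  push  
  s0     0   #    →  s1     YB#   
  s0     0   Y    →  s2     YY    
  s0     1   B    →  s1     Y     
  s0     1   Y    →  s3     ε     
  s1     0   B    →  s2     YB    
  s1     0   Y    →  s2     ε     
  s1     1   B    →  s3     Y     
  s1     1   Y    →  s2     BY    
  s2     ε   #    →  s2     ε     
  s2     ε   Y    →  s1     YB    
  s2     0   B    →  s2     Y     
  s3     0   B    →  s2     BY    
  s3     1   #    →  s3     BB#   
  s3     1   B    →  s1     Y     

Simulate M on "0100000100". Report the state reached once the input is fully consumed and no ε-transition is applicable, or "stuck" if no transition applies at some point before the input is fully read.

s2

(s0, 0100000100, #) ⊢ (s1, 100000100, YB#) ⊢ (s2, 00000100, BYB#) ⊢ (s2, 0000100, YYB#) ⊢ (s1, 0000100, YBYB#) ⊢ (s2, 000100, BYB#) ⊢ (s2, 00100, YYB#) ⊢ (s1, 00100, YBYB#) ⊢ (s2, 0100, BYB#) ⊢ (s2, 100, YYB#) ⊢ (s1, 100, YBYB#) ⊢ (s2, 00, BYBYB#) ⊢ (s2, 0, YYBYB#) ⊢ (s1, 0, YBYBYB#) ⊢ (s2, ε, BYBYB#)
All input consumed; M is in state s2.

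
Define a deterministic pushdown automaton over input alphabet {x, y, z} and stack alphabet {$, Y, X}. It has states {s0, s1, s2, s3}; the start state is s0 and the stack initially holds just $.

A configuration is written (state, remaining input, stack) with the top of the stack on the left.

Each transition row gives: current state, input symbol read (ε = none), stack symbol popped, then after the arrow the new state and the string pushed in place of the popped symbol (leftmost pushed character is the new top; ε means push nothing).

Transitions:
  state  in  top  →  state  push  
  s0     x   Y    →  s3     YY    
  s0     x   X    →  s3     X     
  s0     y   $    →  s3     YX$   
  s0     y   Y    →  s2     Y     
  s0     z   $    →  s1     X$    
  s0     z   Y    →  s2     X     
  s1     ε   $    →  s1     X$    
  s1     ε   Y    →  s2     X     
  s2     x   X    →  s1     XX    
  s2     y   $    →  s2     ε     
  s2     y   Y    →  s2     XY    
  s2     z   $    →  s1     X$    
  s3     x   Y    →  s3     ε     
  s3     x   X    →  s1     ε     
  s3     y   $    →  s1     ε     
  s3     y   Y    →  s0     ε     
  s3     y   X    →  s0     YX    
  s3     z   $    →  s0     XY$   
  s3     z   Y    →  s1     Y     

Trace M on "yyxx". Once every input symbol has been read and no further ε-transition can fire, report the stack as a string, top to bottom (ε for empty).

X$

(s0, yyxx, $)
  read y, top $: go to s3, push YX$ → (s3, yxx, YX$)
  read y, top Y: go to s0, push ε → (s0, xx, X$)
  read x, top X: go to s3, push X → (s3, x, X$)
  read x, top X: go to s1, push ε → (s1, ε, $)
  ε-move, top $: go to s1, push X$ → (s1, ε, X$)
All input consumed in state s1 with stack X$.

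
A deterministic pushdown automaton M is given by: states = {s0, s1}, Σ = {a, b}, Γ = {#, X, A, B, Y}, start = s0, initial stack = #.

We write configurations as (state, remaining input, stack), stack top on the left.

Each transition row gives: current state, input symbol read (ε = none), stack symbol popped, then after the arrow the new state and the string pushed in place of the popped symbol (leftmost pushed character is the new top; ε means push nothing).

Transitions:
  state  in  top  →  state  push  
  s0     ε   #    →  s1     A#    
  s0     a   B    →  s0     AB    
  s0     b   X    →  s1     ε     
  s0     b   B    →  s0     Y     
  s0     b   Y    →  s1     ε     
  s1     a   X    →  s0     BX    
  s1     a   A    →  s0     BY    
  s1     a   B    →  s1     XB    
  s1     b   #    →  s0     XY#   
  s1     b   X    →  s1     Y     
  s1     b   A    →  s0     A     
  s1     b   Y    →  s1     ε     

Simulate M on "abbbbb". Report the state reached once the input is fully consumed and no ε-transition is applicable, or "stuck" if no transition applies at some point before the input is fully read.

(s0, abbbbb, #)
  ε-move, top #: go to s1, push A# → (s1, abbbbb, A#)
  read a, top A: go to s0, push BY → (s0, bbbbb, BY#)
  read b, top B: go to s0, push Y → (s0, bbbb, YY#)
  read b, top Y: go to s1, push ε → (s1, bbb, Y#)
  read b, top Y: go to s1, push ε → (s1, bb, #)
  read b, top #: go to s0, push XY# → (s0, b, XY#)
  read b, top X: go to s1, push ε → (s1, ε, Y#)
All input consumed; M is in state s1.

s1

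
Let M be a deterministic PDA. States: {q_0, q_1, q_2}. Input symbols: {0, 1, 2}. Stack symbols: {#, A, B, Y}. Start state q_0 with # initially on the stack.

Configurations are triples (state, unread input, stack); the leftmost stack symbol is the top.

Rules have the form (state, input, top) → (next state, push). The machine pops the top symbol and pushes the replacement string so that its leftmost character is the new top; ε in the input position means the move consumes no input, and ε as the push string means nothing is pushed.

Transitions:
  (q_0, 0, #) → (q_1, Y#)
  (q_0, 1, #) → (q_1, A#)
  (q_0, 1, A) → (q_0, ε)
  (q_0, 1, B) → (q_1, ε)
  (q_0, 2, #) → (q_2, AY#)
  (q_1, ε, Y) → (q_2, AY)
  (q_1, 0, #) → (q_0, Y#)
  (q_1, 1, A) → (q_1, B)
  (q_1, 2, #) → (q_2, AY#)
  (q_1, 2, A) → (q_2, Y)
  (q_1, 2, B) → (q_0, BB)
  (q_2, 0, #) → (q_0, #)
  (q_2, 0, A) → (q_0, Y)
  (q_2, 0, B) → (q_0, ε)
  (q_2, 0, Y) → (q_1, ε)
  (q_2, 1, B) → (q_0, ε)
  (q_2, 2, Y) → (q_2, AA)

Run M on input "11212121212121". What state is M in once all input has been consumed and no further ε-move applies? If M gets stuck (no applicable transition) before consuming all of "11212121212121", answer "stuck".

q_1

(q_0, 11212121212121, #)
  read 1, top #: go to q_1, push A# → (q_1, 1212121212121, A#)
  read 1, top A: go to q_1, push B → (q_1, 212121212121, B#)
  read 2, top B: go to q_0, push BB → (q_0, 12121212121, BB#)
  read 1, top B: go to q_1, push ε → (q_1, 2121212121, B#)
  read 2, top B: go to q_0, push BB → (q_0, 121212121, BB#)
  read 1, top B: go to q_1, push ε → (q_1, 21212121, B#)
  read 2, top B: go to q_0, push BB → (q_0, 1212121, BB#)
  read 1, top B: go to q_1, push ε → (q_1, 212121, B#)
  read 2, top B: go to q_0, push BB → (q_0, 12121, BB#)
  read 1, top B: go to q_1, push ε → (q_1, 2121, B#)
  read 2, top B: go to q_0, push BB → (q_0, 121, BB#)
  read 1, top B: go to q_1, push ε → (q_1, 21, B#)
  read 2, top B: go to q_0, push BB → (q_0, 1, BB#)
  read 1, top B: go to q_1, push ε → (q_1, ε, B#)
All input consumed; M is in state q_1.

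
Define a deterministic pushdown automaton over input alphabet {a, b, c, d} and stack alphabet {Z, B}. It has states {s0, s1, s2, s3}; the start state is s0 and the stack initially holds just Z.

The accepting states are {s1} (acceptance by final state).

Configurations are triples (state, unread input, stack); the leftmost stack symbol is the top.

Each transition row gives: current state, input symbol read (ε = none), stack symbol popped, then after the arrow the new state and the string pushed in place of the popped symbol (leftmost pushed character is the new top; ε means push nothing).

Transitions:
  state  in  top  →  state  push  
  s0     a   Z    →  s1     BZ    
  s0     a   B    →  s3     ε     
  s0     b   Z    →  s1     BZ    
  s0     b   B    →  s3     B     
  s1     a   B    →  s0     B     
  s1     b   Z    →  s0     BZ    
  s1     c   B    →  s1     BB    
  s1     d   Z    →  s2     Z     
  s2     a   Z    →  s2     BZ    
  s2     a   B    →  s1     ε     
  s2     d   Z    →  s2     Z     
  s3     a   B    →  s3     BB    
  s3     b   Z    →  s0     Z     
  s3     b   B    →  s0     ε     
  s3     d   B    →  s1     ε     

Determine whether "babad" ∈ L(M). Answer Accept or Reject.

(s0, babad, Z)
  read b, top Z: go to s1, push BZ → (s1, abad, BZ)
  read a, top B: go to s0, push B → (s0, bad, BZ)
  read b, top B: go to s3, push B → (s3, ad, BZ)
  read a, top B: go to s3, push BB → (s3, d, BBZ)
  read d, top B: go to s1, push ε → (s1, ε, BZ)
All input consumed; state s1 ∈ F.

Accept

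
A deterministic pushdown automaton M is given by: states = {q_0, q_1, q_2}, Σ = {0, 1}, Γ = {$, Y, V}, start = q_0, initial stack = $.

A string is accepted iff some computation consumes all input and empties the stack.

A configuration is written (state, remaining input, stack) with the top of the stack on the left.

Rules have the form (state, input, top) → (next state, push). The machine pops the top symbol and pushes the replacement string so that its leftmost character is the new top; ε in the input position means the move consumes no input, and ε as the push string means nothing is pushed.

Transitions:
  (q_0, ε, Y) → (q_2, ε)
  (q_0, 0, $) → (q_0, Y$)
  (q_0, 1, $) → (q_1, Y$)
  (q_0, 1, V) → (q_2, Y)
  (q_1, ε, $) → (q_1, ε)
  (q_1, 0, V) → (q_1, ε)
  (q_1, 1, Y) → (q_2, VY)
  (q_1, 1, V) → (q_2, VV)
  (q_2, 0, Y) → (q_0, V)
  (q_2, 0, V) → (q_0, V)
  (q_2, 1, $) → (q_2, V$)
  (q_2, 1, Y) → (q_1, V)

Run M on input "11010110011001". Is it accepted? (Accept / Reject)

Reject

(q_0, 11010110011001, $)
  read 1, top $: go to q_1, push Y$ → (q_1, 1010110011001, Y$)
  read 1, top Y: go to q_2, push VY → (q_2, 010110011001, VY$)
  read 0, top V: go to q_0, push V → (q_0, 10110011001, VY$)
  read 1, top V: go to q_2, push Y → (q_2, 0110011001, YY$)
  read 0, top Y: go to q_0, push V → (q_0, 110011001, VY$)
  read 1, top V: go to q_2, push Y → (q_2, 10011001, YY$)
  read 1, top Y: go to q_1, push V → (q_1, 0011001, VY$)
  read 0, top V: go to q_1, push ε → (q_1, 011001, Y$)
No transition applies at (q_1, 011001, Y$); input not fully consumed.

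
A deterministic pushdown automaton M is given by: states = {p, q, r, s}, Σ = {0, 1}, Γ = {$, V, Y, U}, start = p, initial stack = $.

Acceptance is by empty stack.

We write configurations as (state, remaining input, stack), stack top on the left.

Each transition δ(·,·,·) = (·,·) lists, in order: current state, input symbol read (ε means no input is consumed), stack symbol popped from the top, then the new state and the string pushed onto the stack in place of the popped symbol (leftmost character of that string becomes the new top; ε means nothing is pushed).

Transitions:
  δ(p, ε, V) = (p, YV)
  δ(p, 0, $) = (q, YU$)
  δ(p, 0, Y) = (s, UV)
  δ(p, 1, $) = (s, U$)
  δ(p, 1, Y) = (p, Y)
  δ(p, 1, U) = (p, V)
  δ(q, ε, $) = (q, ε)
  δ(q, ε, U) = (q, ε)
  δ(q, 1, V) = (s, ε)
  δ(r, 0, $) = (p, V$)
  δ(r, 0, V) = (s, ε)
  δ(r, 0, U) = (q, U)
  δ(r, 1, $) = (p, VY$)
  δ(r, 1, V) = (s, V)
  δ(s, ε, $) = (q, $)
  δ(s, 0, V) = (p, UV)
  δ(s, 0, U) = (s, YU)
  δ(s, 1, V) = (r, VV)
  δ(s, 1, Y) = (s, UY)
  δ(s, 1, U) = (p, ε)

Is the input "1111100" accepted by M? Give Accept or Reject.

(p, 1111100, $) ⊢ (s, 111100, U$) ⊢ (p, 11100, $) ⊢ (s, 1100, U$) ⊢ (p, 100, $) ⊢ (s, 00, U$) ⊢ (s, 0, YU$)
No transition applies at (s, 0, YU$); input not fully consumed.

Reject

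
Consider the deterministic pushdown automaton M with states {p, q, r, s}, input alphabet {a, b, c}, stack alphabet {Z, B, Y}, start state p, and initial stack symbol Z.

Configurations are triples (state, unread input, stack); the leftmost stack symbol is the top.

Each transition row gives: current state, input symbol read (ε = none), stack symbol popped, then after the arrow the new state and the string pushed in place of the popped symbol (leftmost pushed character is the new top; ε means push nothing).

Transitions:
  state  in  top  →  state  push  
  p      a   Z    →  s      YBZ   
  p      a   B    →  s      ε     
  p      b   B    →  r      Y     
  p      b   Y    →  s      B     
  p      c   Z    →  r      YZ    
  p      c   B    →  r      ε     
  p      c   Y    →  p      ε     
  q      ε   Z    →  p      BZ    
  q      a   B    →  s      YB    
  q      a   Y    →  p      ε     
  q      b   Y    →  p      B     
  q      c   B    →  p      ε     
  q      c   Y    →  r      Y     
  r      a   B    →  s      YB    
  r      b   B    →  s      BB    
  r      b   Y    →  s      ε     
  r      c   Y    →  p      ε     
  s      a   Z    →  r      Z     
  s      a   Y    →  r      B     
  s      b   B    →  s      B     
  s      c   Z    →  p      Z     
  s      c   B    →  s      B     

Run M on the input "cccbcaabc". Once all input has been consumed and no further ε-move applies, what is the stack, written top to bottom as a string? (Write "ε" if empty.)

(p, cccbcaabc, Z)
  read c, top Z: go to r, push YZ → (r, ccbcaabc, YZ)
  read c, top Y: go to p, push ε → (p, cbcaabc, Z)
  read c, top Z: go to r, push YZ → (r, bcaabc, YZ)
  read b, top Y: go to s, push ε → (s, caabc, Z)
  read c, top Z: go to p, push Z → (p, aabc, Z)
  read a, top Z: go to s, push YBZ → (s, abc, YBZ)
  read a, top Y: go to r, push B → (r, bc, BBZ)
  read b, top B: go to s, push BB → (s, c, BBBZ)
  read c, top B: go to s, push B → (s, ε, BBBZ)
All input consumed in state s with stack BBBZ.

BBBZ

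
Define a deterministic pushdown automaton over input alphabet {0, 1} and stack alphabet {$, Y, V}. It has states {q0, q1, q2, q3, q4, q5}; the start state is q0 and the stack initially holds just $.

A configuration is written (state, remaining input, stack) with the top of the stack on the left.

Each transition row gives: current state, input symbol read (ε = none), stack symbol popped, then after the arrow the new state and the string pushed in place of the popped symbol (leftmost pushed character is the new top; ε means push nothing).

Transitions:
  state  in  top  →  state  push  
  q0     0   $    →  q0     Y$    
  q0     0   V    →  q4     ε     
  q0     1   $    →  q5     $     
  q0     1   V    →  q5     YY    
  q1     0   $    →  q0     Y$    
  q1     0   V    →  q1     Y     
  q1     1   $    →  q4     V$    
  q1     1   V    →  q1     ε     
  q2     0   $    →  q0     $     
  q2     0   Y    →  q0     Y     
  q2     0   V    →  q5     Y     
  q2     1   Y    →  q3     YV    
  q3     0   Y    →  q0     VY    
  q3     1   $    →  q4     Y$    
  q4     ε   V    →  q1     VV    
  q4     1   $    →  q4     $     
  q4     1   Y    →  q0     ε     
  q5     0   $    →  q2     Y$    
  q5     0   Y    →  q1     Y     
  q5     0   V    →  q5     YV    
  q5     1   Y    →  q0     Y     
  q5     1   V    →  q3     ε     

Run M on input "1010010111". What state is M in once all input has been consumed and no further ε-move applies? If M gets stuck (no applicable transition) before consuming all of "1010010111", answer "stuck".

q4

(q0, 1010010111, $)
  read 1, top $: go to q5, push $ → (q5, 010010111, $)
  read 0, top $: go to q2, push Y$ → (q2, 10010111, Y$)
  read 1, top Y: go to q3, push YV → (q3, 0010111, YV$)
  read 0, top Y: go to q0, push VY → (q0, 010111, VYV$)
  read 0, top V: go to q4, push ε → (q4, 10111, YV$)
  read 1, top Y: go to q0, push ε → (q0, 0111, V$)
  read 0, top V: go to q4, push ε → (q4, 111, $)
  read 1, top $: go to q4, push $ → (q4, 11, $)
  read 1, top $: go to q4, push $ → (q4, 1, $)
  read 1, top $: go to q4, push $ → (q4, ε, $)
All input consumed; M is in state q4.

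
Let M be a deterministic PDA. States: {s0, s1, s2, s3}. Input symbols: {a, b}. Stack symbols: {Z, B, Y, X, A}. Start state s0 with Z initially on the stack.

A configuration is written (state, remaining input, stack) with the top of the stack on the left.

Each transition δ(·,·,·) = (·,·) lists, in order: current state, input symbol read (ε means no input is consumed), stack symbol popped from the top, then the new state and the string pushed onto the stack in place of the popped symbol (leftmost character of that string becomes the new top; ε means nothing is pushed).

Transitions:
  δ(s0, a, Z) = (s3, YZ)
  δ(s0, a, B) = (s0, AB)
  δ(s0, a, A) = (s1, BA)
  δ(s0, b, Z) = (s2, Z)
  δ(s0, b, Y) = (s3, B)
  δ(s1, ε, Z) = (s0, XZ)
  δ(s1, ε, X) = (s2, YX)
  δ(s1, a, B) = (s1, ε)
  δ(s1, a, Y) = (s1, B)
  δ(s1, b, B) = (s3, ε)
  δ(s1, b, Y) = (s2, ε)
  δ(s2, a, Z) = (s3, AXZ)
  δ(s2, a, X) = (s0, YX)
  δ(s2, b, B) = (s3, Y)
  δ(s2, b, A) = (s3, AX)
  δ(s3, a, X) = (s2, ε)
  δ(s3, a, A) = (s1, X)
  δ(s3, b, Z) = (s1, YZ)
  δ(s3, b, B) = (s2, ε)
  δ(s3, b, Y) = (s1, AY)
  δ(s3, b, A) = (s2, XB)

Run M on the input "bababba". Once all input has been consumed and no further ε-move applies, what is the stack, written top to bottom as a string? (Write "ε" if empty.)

YXBXZ

(s0, bababba, Z) ⊢ (s2, ababba, Z) ⊢ (s3, babba, AXZ) ⊢ (s2, abba, XBXZ) ⊢ (s0, bba, YXBXZ) ⊢ (s3, ba, BXBXZ) ⊢ (s2, a, XBXZ) ⊢ (s0, ε, YXBXZ)
All input consumed in state s0 with stack YXBXZ.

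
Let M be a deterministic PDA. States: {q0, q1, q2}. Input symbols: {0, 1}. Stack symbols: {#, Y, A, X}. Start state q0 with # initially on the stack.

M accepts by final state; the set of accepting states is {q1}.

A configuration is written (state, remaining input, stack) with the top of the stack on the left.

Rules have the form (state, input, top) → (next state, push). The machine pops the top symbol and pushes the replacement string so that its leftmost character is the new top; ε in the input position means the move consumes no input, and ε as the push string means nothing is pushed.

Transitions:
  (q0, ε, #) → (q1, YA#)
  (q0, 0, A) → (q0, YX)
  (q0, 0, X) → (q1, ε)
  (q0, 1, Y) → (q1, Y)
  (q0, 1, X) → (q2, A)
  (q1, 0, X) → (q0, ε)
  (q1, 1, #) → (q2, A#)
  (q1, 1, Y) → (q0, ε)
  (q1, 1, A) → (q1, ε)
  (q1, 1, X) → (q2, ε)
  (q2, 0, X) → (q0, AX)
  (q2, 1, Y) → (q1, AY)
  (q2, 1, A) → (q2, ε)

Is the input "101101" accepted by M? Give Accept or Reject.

(q0, 101101, #)
  ε-move, top #: go to q1, push YA# → (q1, 101101, YA#)
  read 1, top Y: go to q0, push ε → (q0, 01101, A#)
  read 0, top A: go to q0, push YX → (q0, 1101, YX#)
  read 1, top Y: go to q1, push Y → (q1, 101, YX#)
  read 1, top Y: go to q0, push ε → (q0, 01, X#)
  read 0, top X: go to q1, push ε → (q1, 1, #)
  read 1, top #: go to q2, push A# → (q2, ε, A#)
All input consumed; state q2 ∉ F and no further ε-move applies.

Reject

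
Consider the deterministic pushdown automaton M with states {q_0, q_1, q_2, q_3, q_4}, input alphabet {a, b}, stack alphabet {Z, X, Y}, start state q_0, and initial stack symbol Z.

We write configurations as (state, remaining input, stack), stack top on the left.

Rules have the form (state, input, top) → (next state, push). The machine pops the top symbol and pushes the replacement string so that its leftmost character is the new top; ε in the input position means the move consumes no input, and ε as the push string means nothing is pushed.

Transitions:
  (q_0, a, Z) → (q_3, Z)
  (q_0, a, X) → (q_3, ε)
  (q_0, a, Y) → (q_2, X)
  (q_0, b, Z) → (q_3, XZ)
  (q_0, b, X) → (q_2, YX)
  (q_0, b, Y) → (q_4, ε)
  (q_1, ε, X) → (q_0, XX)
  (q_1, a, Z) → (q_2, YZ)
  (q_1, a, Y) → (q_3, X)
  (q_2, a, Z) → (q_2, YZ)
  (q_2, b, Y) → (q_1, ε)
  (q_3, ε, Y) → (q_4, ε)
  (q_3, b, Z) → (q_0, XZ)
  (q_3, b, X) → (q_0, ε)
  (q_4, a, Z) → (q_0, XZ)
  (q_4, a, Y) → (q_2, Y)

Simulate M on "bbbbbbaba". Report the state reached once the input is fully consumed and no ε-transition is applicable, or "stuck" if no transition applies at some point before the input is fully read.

q_3

(q_0, bbbbbbaba, Z)
  read b, top Z: go to q_3, push XZ → (q_3, bbbbbaba, XZ)
  read b, top X: go to q_0, push ε → (q_0, bbbbaba, Z)
  read b, top Z: go to q_3, push XZ → (q_3, bbbaba, XZ)
  read b, top X: go to q_0, push ε → (q_0, bbaba, Z)
  read b, top Z: go to q_3, push XZ → (q_3, baba, XZ)
  read b, top X: go to q_0, push ε → (q_0, aba, Z)
  read a, top Z: go to q_3, push Z → (q_3, ba, Z)
  read b, top Z: go to q_0, push XZ → (q_0, a, XZ)
  read a, top X: go to q_3, push ε → (q_3, ε, Z)
All input consumed; M is in state q_3.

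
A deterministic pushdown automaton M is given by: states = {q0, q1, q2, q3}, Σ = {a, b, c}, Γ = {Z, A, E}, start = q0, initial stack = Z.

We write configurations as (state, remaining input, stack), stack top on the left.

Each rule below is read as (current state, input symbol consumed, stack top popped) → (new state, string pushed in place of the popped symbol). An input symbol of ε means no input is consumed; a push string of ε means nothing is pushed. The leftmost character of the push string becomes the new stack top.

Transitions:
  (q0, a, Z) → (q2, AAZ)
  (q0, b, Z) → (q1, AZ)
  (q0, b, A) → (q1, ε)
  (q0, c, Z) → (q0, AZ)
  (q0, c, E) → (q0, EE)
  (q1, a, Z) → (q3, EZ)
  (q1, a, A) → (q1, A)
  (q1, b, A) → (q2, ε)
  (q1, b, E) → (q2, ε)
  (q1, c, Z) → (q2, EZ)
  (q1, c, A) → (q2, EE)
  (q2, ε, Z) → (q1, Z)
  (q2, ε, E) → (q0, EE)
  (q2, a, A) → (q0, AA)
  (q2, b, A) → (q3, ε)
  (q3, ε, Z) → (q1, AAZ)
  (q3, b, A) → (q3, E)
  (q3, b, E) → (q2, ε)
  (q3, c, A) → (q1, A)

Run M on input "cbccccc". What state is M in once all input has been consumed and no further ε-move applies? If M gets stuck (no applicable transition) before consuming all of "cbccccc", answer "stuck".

(q0, cbccccc, Z)
  read c, top Z: go to q0, push AZ → (q0, bccccc, AZ)
  read b, top A: go to q1, push ε → (q1, ccccc, Z)
  read c, top Z: go to q2, push EZ → (q2, cccc, EZ)
  ε-move, top E: go to q0, push EE → (q0, cccc, EEZ)
  read c, top E: go to q0, push EE → (q0, ccc, EEEZ)
  read c, top E: go to q0, push EE → (q0, cc, EEEEZ)
  read c, top E: go to q0, push EE → (q0, c, EEEEEZ)
  read c, top E: go to q0, push EE → (q0, ε, EEEEEEZ)
All input consumed; M is in state q0.

q0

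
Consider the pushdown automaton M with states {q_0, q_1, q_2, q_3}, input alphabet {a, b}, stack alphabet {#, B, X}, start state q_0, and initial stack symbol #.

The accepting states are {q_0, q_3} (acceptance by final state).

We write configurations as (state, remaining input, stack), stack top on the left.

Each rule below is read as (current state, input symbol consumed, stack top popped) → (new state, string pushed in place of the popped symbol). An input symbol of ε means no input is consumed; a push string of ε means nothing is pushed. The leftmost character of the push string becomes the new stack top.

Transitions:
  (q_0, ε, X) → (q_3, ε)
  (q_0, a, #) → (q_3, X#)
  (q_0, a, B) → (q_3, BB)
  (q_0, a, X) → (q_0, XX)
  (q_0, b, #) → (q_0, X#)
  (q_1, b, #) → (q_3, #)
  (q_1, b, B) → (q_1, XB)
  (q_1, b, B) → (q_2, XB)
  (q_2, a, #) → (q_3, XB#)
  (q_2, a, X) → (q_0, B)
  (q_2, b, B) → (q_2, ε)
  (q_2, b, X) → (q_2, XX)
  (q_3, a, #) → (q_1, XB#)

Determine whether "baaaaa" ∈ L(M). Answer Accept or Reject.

One accepting computation: (q_0, baaaaa, #) ⊢ (q_0, aaaaa, X#) ⊢ (q_0, aaaa, XX#) ⊢ (q_0, aaa, XXX#) ⊢ (q_0, aa, XXXX#) ⊢ (q_0, a, XXXXX#) ⊢ (q_0, ε, XXXXXX#)
All input consumed and state q_0 ∈ F.

Accept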